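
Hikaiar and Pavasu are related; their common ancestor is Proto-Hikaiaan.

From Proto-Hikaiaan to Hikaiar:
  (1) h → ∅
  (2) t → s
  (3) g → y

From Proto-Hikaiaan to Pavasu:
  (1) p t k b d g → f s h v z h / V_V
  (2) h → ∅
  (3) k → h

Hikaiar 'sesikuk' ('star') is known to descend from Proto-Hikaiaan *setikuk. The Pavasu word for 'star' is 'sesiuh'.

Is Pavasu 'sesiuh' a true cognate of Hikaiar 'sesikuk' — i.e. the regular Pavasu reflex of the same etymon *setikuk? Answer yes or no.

yes

Derive the expected Pavasu reflex of *setikuk:
Pavasu: *setikuk > sesihuk > sesiuk > sesiuh  (by intervocalic lenition, h-loss, unconditioned shift)
Pavasu 'sesiuh' matches the regular reflex exactly, so the pair is cognate.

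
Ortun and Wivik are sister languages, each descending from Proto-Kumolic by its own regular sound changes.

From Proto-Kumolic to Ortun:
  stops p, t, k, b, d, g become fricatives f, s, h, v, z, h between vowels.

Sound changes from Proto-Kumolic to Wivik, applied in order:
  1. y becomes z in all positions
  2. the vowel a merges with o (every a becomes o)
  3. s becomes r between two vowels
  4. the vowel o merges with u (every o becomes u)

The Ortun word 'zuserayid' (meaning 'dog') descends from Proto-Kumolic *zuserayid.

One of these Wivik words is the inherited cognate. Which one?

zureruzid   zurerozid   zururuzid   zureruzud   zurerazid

Wivik: *zuserayid
  zuserayid → zuserazid   [unconditioned shift]
  zuserazid → zuserozid   [vowel merger]
  zuserozid → zurerozid   [rhotacism]
  zurerozid → zureruzid   [vowel merger]
  giving Wivik zureruzid.
Only 'zureruzid' matches the regular Wivik development of *zuserayid.

zureruzid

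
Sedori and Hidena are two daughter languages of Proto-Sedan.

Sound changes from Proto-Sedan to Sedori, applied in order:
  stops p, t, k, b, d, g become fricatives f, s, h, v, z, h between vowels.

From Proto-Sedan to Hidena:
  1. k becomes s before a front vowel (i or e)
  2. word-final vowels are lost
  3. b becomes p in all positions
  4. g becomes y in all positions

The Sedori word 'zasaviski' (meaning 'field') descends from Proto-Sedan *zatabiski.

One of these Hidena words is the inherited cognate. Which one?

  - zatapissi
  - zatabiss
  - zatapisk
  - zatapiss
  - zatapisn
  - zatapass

zatapiss

Hidena: start from *zatabiski.
  rule 1 (palatalisation): zatabiski → zatabissi
  rule 2 (apocope): zatabissi → zatabiss
  rule 3 (unconditioned shift): zatabiss → zatapiss
  rule 4: no change — zatapiss
  ⇒ Hidena zatapiss
The other candidates each miss or misapply at least one Hidena change.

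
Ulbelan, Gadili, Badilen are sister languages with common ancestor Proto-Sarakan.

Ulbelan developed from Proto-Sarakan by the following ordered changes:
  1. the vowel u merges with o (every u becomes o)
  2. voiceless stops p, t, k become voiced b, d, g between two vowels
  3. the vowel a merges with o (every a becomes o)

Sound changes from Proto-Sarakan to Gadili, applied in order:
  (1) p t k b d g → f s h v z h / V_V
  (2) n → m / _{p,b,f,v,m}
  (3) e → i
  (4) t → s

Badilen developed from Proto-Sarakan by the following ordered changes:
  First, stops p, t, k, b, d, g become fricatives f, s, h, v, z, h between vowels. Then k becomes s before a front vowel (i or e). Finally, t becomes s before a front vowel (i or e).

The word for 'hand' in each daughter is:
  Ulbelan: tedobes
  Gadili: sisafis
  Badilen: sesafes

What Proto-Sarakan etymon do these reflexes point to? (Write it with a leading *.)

*tetapes

Position 4: Ulbelan has o, Gadili has a, Badilen has a. Gadili preserves a here (none of its changes turn any other segment into a), so the proto-segment is *a.
Position 2: Ulbelan has e, Gadili has i, Badilen has e. Ulbelan preserves e here (none of its changes turn any other segment into e), so the proto-segment is *e.
Verify the candidate proto-form against each daughter:
Ulbelan: *tetapes
  tetapes (rule 1 does not apply)
  tetapes → tedabes   [intervocalic voicing]
  tedabes → tedobes   [vowel merger]
  giving Ulbelan tedobes.
Gadili: *tetapes
  tetapes → tesafes   [intervocalic lenition]
  tesafes (rule 2 does not apply)
  tesafes → tisafis   [vowel merger]
  tisafis → sisafis   [unconditioned shift]
  giving Gadili sisafis.
Badilen: *tetapes
  tetapes → tesafes   [intervocalic lenition]
  tesafes (rule 2 does not apply)
  tesafes → sesafes   [palatalisation]
  giving Badilen sesafes.
*tetapes is the unique common source.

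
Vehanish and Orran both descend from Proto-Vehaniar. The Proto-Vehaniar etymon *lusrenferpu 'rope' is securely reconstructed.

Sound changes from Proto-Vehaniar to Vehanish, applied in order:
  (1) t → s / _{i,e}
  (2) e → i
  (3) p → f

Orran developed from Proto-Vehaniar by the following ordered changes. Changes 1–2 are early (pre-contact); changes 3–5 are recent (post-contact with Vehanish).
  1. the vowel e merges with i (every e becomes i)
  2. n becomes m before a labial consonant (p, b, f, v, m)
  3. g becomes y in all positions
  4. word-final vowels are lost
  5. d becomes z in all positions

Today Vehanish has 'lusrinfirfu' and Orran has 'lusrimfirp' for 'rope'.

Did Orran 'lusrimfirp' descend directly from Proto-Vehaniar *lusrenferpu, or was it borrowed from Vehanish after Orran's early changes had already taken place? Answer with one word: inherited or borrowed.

If inherited, *lusrenferpu would pass through all of Orran's changes:
Orran: *lusrenferpu
  lusrenferpu → lusrinfirpu   [vowel merger]
  lusrinfirpu → lusrimfirpu   [nasal place assimilation]
  lusrimfirpu (rule 3 does not apply)
  lusrimfirpu → lusrimfirp   [apocope]
  lusrimfirp (rule 5 does not apply)
  giving Orran lusrimfirp.
If borrowed from Vehanish 'lusrinfirfu' after the early changes, it would undergo only the recent ones:
  rule 3 (unconditioned shift): no change (lusrinfirfu)
  rule 4 (apocope): lusrinfirfu → lusrinfirf
  rule 5 (unconditioned shift): no change (lusrinfirf)
  ⇒ as a loan: lusrinfirf
Orran 'lusrimfirp' matches the inherited outcome exactly, so it is an inherited cognate, not a loan.

inherited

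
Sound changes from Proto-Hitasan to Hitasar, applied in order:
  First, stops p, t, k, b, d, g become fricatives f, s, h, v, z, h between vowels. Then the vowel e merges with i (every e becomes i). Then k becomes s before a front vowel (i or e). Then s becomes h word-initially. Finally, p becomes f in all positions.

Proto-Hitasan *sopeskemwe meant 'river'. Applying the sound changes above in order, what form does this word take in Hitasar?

Hitasar: start from *sopeskemwe.
  rule 1 (intervocalic lenition): sopeskemwe → sofeskemwe
  rule 2 (vowel merger): sofeskemwe → sofiskimwi
  rule 3 (palatalisation): sofiskimwi → sofissimwi
  rule 4 (debuccalisation): sofissimwi → hofissimwi
  rule 5: no change — hofissimwi
  ⇒ Hitasar hofissimwi

hofissimwi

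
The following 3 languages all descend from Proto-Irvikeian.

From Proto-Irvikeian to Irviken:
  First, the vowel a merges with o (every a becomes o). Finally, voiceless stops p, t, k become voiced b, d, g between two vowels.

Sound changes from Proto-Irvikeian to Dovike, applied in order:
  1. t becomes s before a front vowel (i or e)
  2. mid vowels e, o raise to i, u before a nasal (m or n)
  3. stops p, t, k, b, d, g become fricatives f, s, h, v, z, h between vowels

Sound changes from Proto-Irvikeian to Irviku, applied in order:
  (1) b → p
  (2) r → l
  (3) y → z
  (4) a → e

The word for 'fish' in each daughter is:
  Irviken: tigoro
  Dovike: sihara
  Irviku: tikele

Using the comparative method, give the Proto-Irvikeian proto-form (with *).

*tikara

Position 4: Irviken has o, Dovike has a, Irviku has e. Dovike preserves a here (none of its changes turn any other segment into a), so the proto-segment is *a.
Position 5: Irviken has r, Dovike has r, Irviku has l. Irviken preserves r here (none of its changes turn any other segment into r), so the proto-segment is *r.
Position 1: Irviken has t, Dovike has s, Irviku has t. Irviken preserves t here (none of its changes turn any other segment into t), so the proto-segment is *t.
Continuing position by position gives *tikara; check it forward:
Irviken: *tikara > tikoro > tigoro  (by vowel merger, intervocalic voicing)
Dovike: *tikara
  tikara → sikara   [palatalisation]
  sikara (rule 2 does not apply)
  sikara → sihara   [intervocalic lenition]
  giving Dovike sihara.
Irviku: start from *tikara.
  rule 1: no change — tikara
  rule 2 (unconditioned shift): tikara → tikala
  rule 3: no change — tikala
  rule 4 (vowel merger): tikala → tikele
  ⇒ Irviku tikele
No other proto-form is consistent with every reflex, so the reconstruction is *tikara.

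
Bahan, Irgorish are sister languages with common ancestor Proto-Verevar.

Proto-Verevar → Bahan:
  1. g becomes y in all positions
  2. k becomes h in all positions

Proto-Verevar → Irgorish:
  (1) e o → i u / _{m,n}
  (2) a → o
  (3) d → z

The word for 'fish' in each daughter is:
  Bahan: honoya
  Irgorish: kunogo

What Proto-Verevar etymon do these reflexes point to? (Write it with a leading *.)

Position 2: Bahan has o, Irgorish has u. Bahan preserves o here (none of its changes turn any other segment into o), so the proto-segment is *o.
Position 1: Bahan has h, Irgorish has k. Irgorish preserves k here (none of its changes turn any other segment into k), so the proto-segment is *k.
Position 5: Bahan has y, Irgorish has g. Irgorish preserves g here (none of its changes turn any other segment into g), so the proto-segment is *g.
This points to *konoga. Verify forward in each daughter:
Bahan: start from *konoga.
  rule 1 (unconditioned shift): konoga → konoya
  rule 2 (unconditioned shift): konoya → honoya
  ⇒ Bahan honoya
Irgorish: *konoga
  konoga → kunoga   [pre-nasal raising]
  kunoga → kunogo   [vowel merger]
  kunogo (rule 3 does not apply)
  giving Irgorish kunogo.
Only *konoga yields all of Bahan honoya, Irgorish kunogo.

*konoga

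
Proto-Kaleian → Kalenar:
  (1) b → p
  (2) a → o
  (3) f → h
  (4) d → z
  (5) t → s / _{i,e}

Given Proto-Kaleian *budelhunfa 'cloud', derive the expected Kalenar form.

Kalenar: *budelhunfa
  budelhunfa → pudelhunfa   [unconditioned shift]
  pudelhunfa → pudelhunfo   [vowel merger]
  pudelhunfo → pudelhunho   [unconditioned shift]
  pudelhunho → puzelhunho   [unconditioned shift]
  puzelhunho (rule 5 does not apply)
  giving Kalenar puzelhunho.

puzelhunho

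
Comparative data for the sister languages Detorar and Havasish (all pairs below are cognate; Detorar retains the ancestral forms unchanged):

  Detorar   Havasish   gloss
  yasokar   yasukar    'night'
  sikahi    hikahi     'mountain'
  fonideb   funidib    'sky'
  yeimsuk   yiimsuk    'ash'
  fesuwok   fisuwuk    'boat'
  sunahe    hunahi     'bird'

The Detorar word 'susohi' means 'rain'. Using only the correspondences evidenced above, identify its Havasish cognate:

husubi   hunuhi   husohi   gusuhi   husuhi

husuhi

sunahe ~ hunahi — Detorar s corresponds to Havasish h word-initially before a back vowel.
yasokar ~ yasukar, fesuwok ~ fisuwuk — Detorar o corresponds to Havasish u after a consonant, before a consonant other than r, m, n, p, b, f, v.
Applying these to Detorar 'susohi':
  susohi → husohi   (s→h word-initially before a back vowel)
  husohi → husuhi   (o→u after a consonant, before a consonant other than r, m, n, p, b, f, v)
So the Havasish cognate is 'husuhi'.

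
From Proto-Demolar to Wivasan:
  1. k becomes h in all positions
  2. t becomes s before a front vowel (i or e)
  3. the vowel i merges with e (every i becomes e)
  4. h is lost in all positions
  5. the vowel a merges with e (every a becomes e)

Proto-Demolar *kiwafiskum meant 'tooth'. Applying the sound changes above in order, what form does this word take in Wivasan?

Wivasan: *kiwafiskum > hiwafishum > hewafeshum > ewafesum > ewefesum  (by unconditioned shift, vowel merger, h-loss, vowel merger)

ewefesum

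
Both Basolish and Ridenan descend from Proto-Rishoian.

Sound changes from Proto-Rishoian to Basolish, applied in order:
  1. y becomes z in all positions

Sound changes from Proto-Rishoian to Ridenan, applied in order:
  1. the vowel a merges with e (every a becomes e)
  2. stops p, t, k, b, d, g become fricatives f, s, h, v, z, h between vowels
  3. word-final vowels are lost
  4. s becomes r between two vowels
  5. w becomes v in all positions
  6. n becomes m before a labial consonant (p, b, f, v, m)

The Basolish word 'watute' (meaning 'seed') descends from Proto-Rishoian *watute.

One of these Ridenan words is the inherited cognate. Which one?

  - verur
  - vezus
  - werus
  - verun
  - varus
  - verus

Ridenan: *watute > wetute > wesuse > wesus > werus > verus  (by vowel merger, intervocalic lenition, apocope, rhotacism, unconditioned shift)
The other candidates each miss or misapply at least one Ridenan change.

verus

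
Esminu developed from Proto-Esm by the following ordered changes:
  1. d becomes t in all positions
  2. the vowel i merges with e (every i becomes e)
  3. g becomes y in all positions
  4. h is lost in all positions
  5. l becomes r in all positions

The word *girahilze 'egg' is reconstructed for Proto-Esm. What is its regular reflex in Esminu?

yeraerze

Esminu: *girahilze > gerahelze > yerahelze > yeraelze > yeraerze  (by vowel merger, unconditioned shift, h-loss, unconditioned shift)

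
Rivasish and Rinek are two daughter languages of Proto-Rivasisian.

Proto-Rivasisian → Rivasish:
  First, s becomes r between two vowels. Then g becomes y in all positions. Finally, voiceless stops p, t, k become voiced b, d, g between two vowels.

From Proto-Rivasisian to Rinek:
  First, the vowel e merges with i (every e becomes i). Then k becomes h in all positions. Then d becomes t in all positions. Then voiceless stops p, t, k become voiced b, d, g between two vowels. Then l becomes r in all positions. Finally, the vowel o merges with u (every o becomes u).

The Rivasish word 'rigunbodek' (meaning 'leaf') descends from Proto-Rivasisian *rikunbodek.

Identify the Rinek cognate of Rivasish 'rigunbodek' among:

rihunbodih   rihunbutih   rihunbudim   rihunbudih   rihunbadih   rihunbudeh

Rinek: *rikunbodek > rikunbodik > rihunbodih > rihunbotih > rihunbodih > rihunbudih  (by vowel merger, unconditioned shift, unconditioned shift, intervocalic voicing, vowel merger)
Among the options, 'rihunbudih' alone shows every Rinek change applied in order.

rihunbudih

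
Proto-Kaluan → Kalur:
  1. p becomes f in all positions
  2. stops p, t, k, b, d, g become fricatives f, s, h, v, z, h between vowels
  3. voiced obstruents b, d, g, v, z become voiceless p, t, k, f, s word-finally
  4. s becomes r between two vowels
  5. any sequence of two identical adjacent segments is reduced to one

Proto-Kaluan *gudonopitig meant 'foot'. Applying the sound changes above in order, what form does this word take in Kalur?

guzonofirik

Kalur: *gudonopitig
  gudonopitig → gudonofitig   [unconditioned shift]
  gudonofitig → guzonofisig   [intervocalic lenition]
  guzonofisig → guzonofisik   [final devoicing]
  guzonofisik → guzonofirik   [rhotacism]
  guzonofirik (rule 5 does not apply)
  giving Kalur guzonofirik.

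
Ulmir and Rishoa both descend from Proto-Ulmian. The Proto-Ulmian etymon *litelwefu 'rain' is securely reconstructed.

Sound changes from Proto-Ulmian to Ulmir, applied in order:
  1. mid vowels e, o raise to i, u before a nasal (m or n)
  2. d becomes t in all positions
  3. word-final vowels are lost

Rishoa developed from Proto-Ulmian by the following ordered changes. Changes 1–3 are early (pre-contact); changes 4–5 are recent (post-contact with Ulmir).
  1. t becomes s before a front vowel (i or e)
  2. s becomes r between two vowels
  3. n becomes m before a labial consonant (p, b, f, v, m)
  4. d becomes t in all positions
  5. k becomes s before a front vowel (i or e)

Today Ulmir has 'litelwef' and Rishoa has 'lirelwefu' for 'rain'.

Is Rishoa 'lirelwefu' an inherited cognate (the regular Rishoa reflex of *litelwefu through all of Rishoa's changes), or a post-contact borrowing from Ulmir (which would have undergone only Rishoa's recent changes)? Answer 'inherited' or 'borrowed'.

If inherited, *litelwefu would pass through all of Rishoa's changes:
Rishoa: *litelwefu
  litelwefu → liselwefu   [palatalisation]
  liselwefu → lirelwefu   [rhotacism]
  lirelwefu (rule 3 does not apply)
  lirelwefu (rule 4 does not apply)
  lirelwefu (rule 5 does not apply)
  giving Rishoa lirelwefu.
If borrowed from Ulmir 'litelwef' after the early changes, it would undergo only the recent ones:
  rule 4 (unconditioned shift): no change (litelwef)
  rule 5 (palatalisation): no change (litelwef)
  ⇒ as a loan: litelwef
Rishoa 'lirelwefu' matches the inherited outcome exactly, so it is an inherited cognate, not a loan.

inherited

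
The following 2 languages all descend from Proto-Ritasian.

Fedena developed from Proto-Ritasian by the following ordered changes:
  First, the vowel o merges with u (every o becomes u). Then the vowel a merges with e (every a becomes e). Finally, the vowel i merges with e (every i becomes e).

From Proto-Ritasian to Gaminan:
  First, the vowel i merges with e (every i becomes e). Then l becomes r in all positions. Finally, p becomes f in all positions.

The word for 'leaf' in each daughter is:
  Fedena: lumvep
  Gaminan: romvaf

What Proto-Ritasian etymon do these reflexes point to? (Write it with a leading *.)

Position 6: Fedena has p, Gaminan has f. Fedena preserves p here (none of its changes turn any other segment into p), so the proto-segment is *p.
Position 1: Fedena has l, Gaminan has r. Fedena preserves l here (none of its changes turn any other segment into l), so the proto-segment is *l.
Position 2: Fedena has u, Gaminan has o. Gaminan preserves o here (none of its changes turn any other segment into o), so the proto-segment is *o.
Verify the candidate proto-form against each daughter:
Fedena: *lomvap
  lomvap → lumvap   [vowel merger]
  lumvap → lumvep   [vowel merger]
  lumvep (rule 3 does not apply)
  giving Fedena lumvep.
Gaminan: *lomvap
  lomvap (rule 1 does not apply)
  lomvap → romvap   [unconditioned shift]
  romvap → romvaf   [unconditioned shift]
  giving Gaminan romvaf.
*lomvap is the unique common source.

*lomvap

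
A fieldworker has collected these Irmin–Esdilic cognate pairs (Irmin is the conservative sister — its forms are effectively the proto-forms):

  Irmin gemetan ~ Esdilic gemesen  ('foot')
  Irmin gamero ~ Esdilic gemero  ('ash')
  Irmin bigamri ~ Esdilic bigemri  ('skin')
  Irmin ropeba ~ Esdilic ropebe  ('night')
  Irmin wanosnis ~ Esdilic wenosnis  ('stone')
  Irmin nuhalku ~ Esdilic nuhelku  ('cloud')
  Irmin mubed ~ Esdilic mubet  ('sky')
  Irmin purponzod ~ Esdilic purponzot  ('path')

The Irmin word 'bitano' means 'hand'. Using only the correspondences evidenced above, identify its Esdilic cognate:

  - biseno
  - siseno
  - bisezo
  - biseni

gemetan ~ gemesen — Irmin t corresponds to Esdilic s between vowels (before a back vowel).
gemetan ~ gemesen, wanosnis ~ wenosnis — Irmin a corresponds to Esdilic e after a consonant, before a nasal.
Applying these to Irmin 'bitano':
  bitano → bisano   (t→s between vowels (before a back vowel))
  bisano → biseno   (a→e after a consonant, before a nasal)
So the Esdilic cognate is 'biseno'.

biseno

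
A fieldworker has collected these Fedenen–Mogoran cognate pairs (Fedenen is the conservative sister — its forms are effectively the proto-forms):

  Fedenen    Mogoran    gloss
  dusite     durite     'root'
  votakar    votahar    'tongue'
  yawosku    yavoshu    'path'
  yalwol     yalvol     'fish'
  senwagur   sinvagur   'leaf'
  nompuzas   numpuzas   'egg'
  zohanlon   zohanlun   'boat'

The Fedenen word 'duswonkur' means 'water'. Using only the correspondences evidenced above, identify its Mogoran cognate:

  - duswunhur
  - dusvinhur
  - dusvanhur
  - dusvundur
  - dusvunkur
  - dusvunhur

dusvunhur

yalwol ~ yalvol — Fedenen w corresponds to Mogoran v after a consonant, before a back vowel.
zohanlon ~ zohanlun — Fedenen o corresponds to Mogoran u after a consonant, before a nasal.
yawosku ~ yavoshu — Fedenen k corresponds to Mogoran h after a consonant, before a back vowel.
Applying these to Fedenen 'duswonkur':
  duswonkur → dusvonkur   (w→v after a consonant, before a back vowel)
  dusvonkur → dusvunkur   (o→u after a consonant, before a nasal)
  dusvunkur → dusvunhur   (k→h after a consonant, before a back vowel)
So the Mogoran cognate is 'dusvunhur'.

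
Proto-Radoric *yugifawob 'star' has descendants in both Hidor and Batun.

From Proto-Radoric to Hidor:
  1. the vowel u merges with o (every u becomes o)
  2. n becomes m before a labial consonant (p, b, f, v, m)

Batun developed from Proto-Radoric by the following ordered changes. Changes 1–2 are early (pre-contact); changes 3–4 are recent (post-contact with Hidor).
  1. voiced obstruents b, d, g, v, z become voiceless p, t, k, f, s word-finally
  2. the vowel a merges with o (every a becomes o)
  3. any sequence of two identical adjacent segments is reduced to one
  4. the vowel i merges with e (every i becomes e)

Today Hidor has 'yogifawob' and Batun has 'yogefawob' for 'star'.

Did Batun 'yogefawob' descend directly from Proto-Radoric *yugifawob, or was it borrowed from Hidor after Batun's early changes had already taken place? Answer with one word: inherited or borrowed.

borrowed

If inherited, *yugifawob would pass through all of Batun's changes:
Batun: start from *yugifawob.
  rule 1 (final devoicing): yugifawob → yugifawop
  rule 2 (vowel merger): yugifawop → yugifowop
  rule 3: no change — yugifowop
  rule 4 (vowel merger): yugifowop → yugefowop
  ⇒ Batun yugefowop
If borrowed from Hidor 'yogifawob' after the early changes, it would undergo only the recent ones:
  rule 3 (degemination): no change (yogifawob)
  rule 4 (vowel merger): yogifawob → yogefawob
  ⇒ as a loan: yogefawob
Batun 'yogefawob' matches the loan outcome 'yogefawob', not the inherited 'yugefowop' — it skipped the early Batun changes, so it was borrowed from Hidor.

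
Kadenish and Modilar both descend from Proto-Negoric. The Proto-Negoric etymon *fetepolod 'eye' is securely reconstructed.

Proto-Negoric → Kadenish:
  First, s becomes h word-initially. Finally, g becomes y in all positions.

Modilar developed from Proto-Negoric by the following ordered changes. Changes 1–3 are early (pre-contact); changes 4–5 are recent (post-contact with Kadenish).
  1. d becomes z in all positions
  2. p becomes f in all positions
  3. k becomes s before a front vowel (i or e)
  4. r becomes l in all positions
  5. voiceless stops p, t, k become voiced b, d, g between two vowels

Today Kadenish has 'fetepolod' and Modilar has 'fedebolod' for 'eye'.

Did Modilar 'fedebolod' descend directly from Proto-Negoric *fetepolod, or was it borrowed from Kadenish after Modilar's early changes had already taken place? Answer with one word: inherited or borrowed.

If inherited, *fetepolod would pass through all of Modilar's changes:
Modilar: *fetepolod
  fetepolod → fetepoloz   [unconditioned shift]
  fetepoloz → fetefoloz   [unconditioned shift]
  fetefoloz (rule 3 does not apply)
  fetefoloz (rule 4 does not apply)
  fetefoloz → fedefoloz   [intervocalic voicing]
  giving Modilar fedefoloz.
If borrowed from Kadenish 'fetepolod' after the early changes, it would undergo only the recent ones:
  rule 4 (unconditioned shift): no change (fetepolod)
  rule 5 (intervocalic voicing): fetepolod → fedebolod
  ⇒ as a loan: fedebolod
Modilar 'fedebolod' matches the loan outcome 'fedebolod', not the inherited 'fedefoloz' — it skipped the early Modilar changes, so it was borrowed from Kadenish.

borrowed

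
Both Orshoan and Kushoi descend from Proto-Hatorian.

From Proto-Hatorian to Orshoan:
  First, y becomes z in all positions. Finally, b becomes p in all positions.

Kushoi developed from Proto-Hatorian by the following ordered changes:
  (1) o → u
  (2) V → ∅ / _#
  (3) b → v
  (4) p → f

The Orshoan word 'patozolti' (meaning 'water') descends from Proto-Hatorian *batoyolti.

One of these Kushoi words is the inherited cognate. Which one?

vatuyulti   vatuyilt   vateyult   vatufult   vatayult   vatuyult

vatuyult

Kushoi: *batoyolti
  batoyolti → batuyulti   [vowel merger]
  batuyulti → batuyult   [apocope]
  batuyult → vatuyult   [unconditioned shift]
  vatuyult (rule 4 does not apply)
  giving Kushoi vatuyult.
Among the options, 'vatuyult' alone shows every Kushoi change applied in order.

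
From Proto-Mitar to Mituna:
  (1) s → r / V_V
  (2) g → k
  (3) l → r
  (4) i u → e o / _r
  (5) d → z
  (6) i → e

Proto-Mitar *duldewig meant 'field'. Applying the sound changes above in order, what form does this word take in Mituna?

zorzewek

Mituna: *duldewig > duldewik > durdewik > dordewik > zorzewik > zorzewek  (by unconditioned shift, unconditioned shift, pre-rhotic lowering, unconditioned shift, vowel merger)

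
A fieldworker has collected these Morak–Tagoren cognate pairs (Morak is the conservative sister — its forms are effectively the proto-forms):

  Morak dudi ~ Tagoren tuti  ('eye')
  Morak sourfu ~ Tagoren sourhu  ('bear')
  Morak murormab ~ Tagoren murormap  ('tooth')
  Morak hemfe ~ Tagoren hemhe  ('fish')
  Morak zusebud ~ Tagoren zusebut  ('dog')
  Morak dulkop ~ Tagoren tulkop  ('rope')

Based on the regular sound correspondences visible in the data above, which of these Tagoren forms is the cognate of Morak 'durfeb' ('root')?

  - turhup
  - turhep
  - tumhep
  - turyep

turhep

dudi ~ tuti, dulkop ~ tulkop — Morak d corresponds to Tagoren t word-initially before a back vowel.
hemfe ~ hemhe — Morak f corresponds to Tagoren h after a consonant, before a front vowel.
murormab ~ murormap — Morak b corresponds to Tagoren p word-finally.
Applying these to Morak 'durfeb':
  durfeb → turfeb   (d→t word-initially before a back vowel)
  turfeb → turheb   (f→h after a consonant, before a front vowel)
  turheb → turhep   (b→p word-finally)
So the Tagoren cognate is 'turhep'.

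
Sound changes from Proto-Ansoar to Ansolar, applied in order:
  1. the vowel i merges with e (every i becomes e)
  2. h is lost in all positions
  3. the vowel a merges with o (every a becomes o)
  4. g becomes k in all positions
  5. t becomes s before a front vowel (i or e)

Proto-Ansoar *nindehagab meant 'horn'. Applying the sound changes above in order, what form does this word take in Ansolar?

Ansolar: *nindehagab
  nindehagab → nendehagab   [vowel merger]
  nendehagab → nendeagab   [h-loss]
  nendeagab → nendeogob   [vowel merger]
  nendeogob → nendeokob   [unconditioned shift]
  nendeokob (rule 5 does not apply)
  giving Ansolar nendeokob.

nendeokob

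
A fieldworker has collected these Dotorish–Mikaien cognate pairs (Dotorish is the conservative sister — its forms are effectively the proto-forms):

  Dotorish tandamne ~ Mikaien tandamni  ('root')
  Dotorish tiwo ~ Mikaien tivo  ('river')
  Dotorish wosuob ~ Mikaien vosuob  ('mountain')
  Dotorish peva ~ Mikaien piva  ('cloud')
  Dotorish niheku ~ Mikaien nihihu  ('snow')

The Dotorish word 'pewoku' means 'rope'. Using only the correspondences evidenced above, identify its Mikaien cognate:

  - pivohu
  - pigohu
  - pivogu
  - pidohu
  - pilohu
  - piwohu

pivohu

niheku ~ nihihu — Dotorish e corresponds to Mikaien i after a consonant, before a consonant other than r, m, n, p, b, f, v.
tiwo ~ tivo — Dotorish w corresponds to Mikaien v between vowels (before a back vowel).
niheku ~ nihihu — Dotorish k corresponds to Mikaien h between vowels (before a back vowel).
Applying these to Dotorish 'pewoku':
  pewoku → piwoku   (e→i after a consonant, before a consonant other than r, m, n, p, b, f, v)
  piwoku → pivoku   (w→v between vowels (before a back vowel))
  pivoku → pivohu   (k→h between vowels (before a back vowel))
So the Mikaien cognate is 'pivohu'.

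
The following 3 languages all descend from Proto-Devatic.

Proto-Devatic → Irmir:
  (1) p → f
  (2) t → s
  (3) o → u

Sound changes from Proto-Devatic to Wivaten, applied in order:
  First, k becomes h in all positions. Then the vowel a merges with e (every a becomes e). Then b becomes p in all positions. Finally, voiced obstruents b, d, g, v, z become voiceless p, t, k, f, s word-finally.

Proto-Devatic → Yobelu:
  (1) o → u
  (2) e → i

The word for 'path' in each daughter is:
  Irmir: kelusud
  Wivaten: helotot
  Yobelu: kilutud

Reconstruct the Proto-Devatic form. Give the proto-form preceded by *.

Position 6: Irmir has u, Wivaten has o, Yobelu has u. Wivaten preserves o here (none of its changes turn any other segment into o), so the proto-segment is *o.
Position 1: Irmir has k, Wivaten has h, Yobelu has k. Irmir preserves k here (none of its changes turn any other segment into k), so the proto-segment is *k.
Position 4: Irmir has u, Wivaten has o, Yobelu has u. Wivaten preserves o here (none of its changes turn any other segment into o), so the proto-segment is *o.
Continuing position by position gives *kelotod; check it forward:
Irmir: *kelotod
  kelotod (rule 1 does not apply)
  kelotod → kelosod   [unconditioned shift]
  kelosod → kelusud   [vowel merger]
  giving Irmir kelusud.
Wivaten: *kelotod > helotod > helotot  (by unconditioned shift, final devoicing)
Yobelu: *kelotod
  kelotod → kelutud   [vowel merger]
  kelutud → kilutud   [vowel merger]
  giving Yobelu kilutud.
No other proto-form is consistent with every reflex, so the reconstruction is *kelotod.

*kelotod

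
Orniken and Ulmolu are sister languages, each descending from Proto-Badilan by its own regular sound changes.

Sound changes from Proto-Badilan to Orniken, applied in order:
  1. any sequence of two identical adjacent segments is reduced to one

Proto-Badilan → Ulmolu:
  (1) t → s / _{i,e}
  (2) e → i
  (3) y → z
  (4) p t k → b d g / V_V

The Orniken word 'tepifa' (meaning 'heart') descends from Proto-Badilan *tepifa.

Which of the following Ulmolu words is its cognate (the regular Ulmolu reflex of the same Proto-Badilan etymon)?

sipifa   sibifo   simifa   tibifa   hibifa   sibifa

sibifa

Ulmolu: *tepifa
  tepifa → sepifa   [palatalisation]
  sepifa → sipifa   [vowel merger]
  sipifa (rule 3 does not apply)
  sipifa → sibifa   [intervocalic voicing]
  giving Ulmolu sibifa.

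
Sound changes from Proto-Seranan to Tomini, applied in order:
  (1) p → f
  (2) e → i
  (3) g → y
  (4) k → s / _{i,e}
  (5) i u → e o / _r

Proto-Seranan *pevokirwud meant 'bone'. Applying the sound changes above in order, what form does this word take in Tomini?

fivoserwud

Tomini: *pevokirwud
  pevokirwud → fevokirwud   [unconditioned shift]
  fevokirwud → fivokirwud   [vowel merger]
  fivokirwud (rule 3 does not apply)
  fivokirwud → fivosirwud   [palatalisation]
  fivosirwud → fivoserwud   [pre-rhotic lowering]
  giving Tomini fivoserwud.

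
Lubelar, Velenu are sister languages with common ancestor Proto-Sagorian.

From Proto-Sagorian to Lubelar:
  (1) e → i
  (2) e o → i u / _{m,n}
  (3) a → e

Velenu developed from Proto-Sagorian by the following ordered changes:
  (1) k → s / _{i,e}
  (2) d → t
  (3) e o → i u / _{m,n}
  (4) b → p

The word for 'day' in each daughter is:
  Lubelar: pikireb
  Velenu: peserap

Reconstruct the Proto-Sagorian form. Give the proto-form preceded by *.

*pekerab

Position 4: Lubelar has i, Velenu has e. Velenu preserves e here (none of its changes turn any other segment into e), so the proto-segment is *e.
Position 3: Lubelar has k, Velenu has s. Lubelar preserves k here (none of its changes turn any other segment into k), so the proto-segment is *k.
Continuing position by position gives *pekerab; check it forward:
Lubelar: start from *pekerab.
  rule 1 (vowel merger): pekerab → pikirab
  rule 2: no change — pikirab
  rule 3 (vowel merger): pikirab → pikireb
  ⇒ Lubelar pikireb
Velenu: *pekerab
  pekerab → peserab   [palatalisation]
  peserab (rule 2 does not apply)
  peserab (rule 3 does not apply)
  peserab → peserap   [unconditioned shift]
  giving Velenu peserap.
Only *pekerab yields all of Lubelar pikireb, Velenu peserap.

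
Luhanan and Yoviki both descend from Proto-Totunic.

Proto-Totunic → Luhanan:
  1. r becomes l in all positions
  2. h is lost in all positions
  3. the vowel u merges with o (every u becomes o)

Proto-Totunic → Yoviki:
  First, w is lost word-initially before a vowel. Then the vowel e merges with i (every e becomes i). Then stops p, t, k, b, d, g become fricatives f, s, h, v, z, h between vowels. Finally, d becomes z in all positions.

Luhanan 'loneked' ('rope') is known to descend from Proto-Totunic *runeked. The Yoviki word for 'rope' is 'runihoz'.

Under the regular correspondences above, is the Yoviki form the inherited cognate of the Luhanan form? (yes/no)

Derive the expected Yoviki reflex of *runeked:
Yoviki: *runeked
  runeked (rule 1 does not apply)
  runeked → runikid   [vowel merger]
  runikid → runihid   [intervocalic lenition]
  runihid → runihiz   [unconditioned shift]
  giving Yoviki runihiz.
The regular Yoviki reflex would be 'runihiz', but the attested form is 'runihoz'. The correspondence is irregular, so they are not cognates (the Yoviki form has a different source).

no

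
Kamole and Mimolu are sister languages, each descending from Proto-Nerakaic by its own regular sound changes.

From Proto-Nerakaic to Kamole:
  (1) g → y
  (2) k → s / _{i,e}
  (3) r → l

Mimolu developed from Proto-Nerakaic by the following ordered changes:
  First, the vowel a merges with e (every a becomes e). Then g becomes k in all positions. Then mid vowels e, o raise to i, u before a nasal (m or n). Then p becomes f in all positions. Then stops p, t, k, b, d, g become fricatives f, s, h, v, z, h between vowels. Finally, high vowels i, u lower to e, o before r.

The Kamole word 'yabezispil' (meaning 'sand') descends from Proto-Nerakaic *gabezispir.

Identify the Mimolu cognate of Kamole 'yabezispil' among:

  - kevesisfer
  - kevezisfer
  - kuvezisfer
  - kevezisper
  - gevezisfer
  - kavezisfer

Mimolu: start from *gabezispir.
  rule 1 (vowel merger): gabezispir → gebezispir
  rule 2 (unconditioned shift): gebezispir → kebezispir
  rule 3: no change — kebezispir
  rule 4 (unconditioned shift): kebezispir → kebezisfir
  rule 5 (intervocalic lenition): kebezisfir → kevezisfir
  rule 6 (pre-rhotic lowering): kevezisfir → kevezisfer
  ⇒ Mimolu kevezisfer
The other candidates each miss or misapply at least one Mimolu change.

kevezisfer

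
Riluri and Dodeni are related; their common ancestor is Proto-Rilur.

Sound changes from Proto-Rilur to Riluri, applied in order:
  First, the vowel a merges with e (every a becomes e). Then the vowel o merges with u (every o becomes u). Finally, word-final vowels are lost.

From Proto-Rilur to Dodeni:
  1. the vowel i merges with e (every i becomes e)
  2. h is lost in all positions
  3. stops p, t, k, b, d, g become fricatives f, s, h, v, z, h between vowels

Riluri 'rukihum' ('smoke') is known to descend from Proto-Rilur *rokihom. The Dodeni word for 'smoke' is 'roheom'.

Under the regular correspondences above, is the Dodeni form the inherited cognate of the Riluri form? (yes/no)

yes

Derive the expected Dodeni reflex of *rokihom:
Dodeni: *rokihom > rokehom > rokeom > roheom  (by vowel merger, h-loss, intervocalic lenition)
Dodeni 'roheom' matches the regular reflex exactly, so the pair is cognate.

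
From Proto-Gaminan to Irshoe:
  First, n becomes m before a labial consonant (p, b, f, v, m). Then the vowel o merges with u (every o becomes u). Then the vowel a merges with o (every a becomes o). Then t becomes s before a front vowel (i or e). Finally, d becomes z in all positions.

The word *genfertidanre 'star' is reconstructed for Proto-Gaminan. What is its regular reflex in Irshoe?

gemfersizonre

Irshoe: *genfertidanre > gemfertidanre > gemfertidonre > gemfersidonre > gemfersizonre  (by nasal place assimilation, vowel merger, palatalisation, unconditioned shift)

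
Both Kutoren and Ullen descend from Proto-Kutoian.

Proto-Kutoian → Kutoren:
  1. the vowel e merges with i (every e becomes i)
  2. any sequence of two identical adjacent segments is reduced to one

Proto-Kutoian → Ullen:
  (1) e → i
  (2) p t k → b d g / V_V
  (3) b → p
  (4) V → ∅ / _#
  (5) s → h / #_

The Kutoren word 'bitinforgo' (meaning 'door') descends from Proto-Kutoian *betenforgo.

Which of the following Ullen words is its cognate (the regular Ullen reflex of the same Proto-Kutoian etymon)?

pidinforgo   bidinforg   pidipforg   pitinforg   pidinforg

pidinforg

Ullen: *betenforgo > bitinforgo > bidinforgo > pidinforgo > pidinforg  (by vowel merger, intervocalic voicing, unconditioned shift, apocope)
The other candidates each miss or misapply at least one Ullen change.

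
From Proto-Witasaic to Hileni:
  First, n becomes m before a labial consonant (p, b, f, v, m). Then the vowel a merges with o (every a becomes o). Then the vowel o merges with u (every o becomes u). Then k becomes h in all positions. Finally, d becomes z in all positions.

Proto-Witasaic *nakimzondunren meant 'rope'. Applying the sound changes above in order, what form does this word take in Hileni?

nuhimzunzunren

Hileni: *nakimzondunren > nokimzondunren > nukimzundunren > nuhimzundunren > nuhimzunzunren  (by vowel merger, vowel merger, unconditioned shift, unconditioned shift)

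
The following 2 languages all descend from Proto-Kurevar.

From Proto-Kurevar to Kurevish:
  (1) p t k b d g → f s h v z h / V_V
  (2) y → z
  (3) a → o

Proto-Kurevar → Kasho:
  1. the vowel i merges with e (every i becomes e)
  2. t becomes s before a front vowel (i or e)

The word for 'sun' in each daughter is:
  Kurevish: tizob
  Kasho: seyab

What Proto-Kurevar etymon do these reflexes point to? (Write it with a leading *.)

*tiyab

Position 3: Kurevish has z, Kasho has y. Kasho preserves y here (none of its changes turn any other segment into y), so the proto-segment is *y.
Position 1: Kurevish has t, Kasho has s. Kurevish preserves t here (none of its changes turn any other segment into t), so the proto-segment is *t.
Position 2: Kurevish has i, Kasho has e. Kurevish preserves i here (none of its changes turn any other segment into i), so the proto-segment is *i.
Verify the candidate proto-form against each daughter:
Kurevish: start from *tiyab.
  rule 1: no change — tiyab
  rule 2 (unconditioned shift): tiyab → tizab
  rule 3 (vowel merger): tizab → tizob
  ⇒ Kurevish tizob
Kasho: *tiyab
  tiyab → teyab   [vowel merger]
  teyab → seyab   [palatalisation]
  giving Kasho seyab.
Only *tiyab yields all of Kurevish tizob, Kasho seyab.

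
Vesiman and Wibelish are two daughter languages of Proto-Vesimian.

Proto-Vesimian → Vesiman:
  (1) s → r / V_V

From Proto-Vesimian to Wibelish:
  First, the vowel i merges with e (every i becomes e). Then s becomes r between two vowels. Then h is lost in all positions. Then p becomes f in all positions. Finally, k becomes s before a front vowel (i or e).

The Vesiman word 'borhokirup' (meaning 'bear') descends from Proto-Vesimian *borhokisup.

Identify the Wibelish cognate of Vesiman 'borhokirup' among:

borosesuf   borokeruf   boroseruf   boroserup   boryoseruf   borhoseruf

boroseruf

Wibelish: *borhokisup
  borhokisup → borhokesup   [vowel merger]
  borhokesup → borhokerup   [rhotacism]
  borhokerup → borokerup   [h-loss]
  borokerup → borokeruf   [unconditioned shift]
  borokeruf → boroseruf   [palatalisation]
  giving Wibelish boroseruf.
The other candidates each miss or misapply at least one Wibelish change.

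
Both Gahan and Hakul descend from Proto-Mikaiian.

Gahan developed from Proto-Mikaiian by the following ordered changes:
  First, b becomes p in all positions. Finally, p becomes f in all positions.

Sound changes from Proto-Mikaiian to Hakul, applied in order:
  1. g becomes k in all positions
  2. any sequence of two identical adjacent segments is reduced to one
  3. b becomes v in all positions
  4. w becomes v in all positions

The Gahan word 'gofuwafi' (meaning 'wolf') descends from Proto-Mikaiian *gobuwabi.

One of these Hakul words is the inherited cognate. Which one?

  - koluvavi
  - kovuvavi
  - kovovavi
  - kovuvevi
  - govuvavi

kovuvavi

Hakul: *gobuwabi > kobuwabi > kovuwavi > kovuvavi  (by unconditioned shift, unconditioned shift, unconditioned shift)
Only 'kovuvavi' matches the regular Hakul development of *gobuwabi.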